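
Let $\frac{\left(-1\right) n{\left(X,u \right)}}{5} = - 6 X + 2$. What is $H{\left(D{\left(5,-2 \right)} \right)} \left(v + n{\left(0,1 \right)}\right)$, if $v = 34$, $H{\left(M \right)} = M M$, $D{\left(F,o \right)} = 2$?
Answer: $96$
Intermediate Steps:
$H{\left(M \right)} = M^{2}$
$n{\left(X,u \right)} = -10 + 30 X$ ($n{\left(X,u \right)} = - 5 \left(- 6 X + 2\right) = - 5 \left(2 - 6 X\right) = -10 + 30 X$)
$H{\left(D{\left(5,-2 \right)} \right)} \left(v + n{\left(0,1 \right)}\right) = 2^{2} \left(34 + \left(-10 + 30 \cdot 0\right)\right) = 4 \left(34 + \left(-10 + 0\right)\right) = 4 \left(34 - 10\right) = 4 \cdot 24 = 96$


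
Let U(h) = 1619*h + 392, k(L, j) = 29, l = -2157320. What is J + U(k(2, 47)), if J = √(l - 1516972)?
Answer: 47343 + 2*I*√918573 ≈ 47343.0 + 1916.8*I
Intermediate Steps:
U(h) = 392 + 1619*h
J = 2*I*√918573 (J = √(-2157320 - 1516972) = √(-3674292) = 2*I*√918573 ≈ 1916.8*I)
J + U(k(2, 47)) = 2*I*√918573 + (392 + 1619*29) = 2*I*√918573 + (392 + 46951) = 2*I*√918573 + 47343 = 47343 + 2*I*√918573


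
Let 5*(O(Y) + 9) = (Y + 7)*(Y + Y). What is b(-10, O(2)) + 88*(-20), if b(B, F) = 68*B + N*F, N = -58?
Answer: -11678/5 ≈ -2335.6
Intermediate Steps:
O(Y) = -9 + 2*Y*(7 + Y)/5 (O(Y) = -9 + ((Y + 7)*(Y + Y))/5 = -9 + ((7 + Y)*(2*Y))/5 = -9 + (2*Y*(7 + Y))/5 = -9 + 2*Y*(7 + Y)/5)
b(B, F) = -58*F + 68*B (b(B, F) = 68*B - 58*F = -58*F + 68*B)
b(-10, O(2)) + 88*(-20) = (-58*(-9 + (⅖)*2² + (14/5)*2) + 68*(-10)) + 88*(-20) = (-58*(-9 + (⅖)*4 + 28/5) - 680) - 1760 = (-58*(-9 + 8/5 + 28/5) - 680) - 1760 = (-58*(-9/5) - 680) - 1760 = (522/5 - 680) - 1760 = -2878/5 - 1760 = -11678/5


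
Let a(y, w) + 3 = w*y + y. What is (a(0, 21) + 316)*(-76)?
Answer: -23788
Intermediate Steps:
a(y, w) = -3 + y + w*y (a(y, w) = -3 + (w*y + y) = -3 + (y + w*y) = -3 + y + w*y)
(a(0, 21) + 316)*(-76) = ((-3 + 0 + 21*0) + 316)*(-76) = ((-3 + 0 + 0) + 316)*(-76) = (-3 + 316)*(-76) = 313*(-76) = -23788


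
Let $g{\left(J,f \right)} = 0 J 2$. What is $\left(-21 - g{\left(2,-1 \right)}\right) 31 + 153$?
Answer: $-498$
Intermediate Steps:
$g{\left(J,f \right)} = 0$ ($g{\left(J,f \right)} = 0 \cdot 2 = 0$)
$\left(-21 - g{\left(2,-1 \right)}\right) 31 + 153 = \left(-21 - 0\right) 31 + 153 = \left(-21 + 0\right) 31 + 153 = \left(-21\right) 31 + 153 = -651 + 153 = -498$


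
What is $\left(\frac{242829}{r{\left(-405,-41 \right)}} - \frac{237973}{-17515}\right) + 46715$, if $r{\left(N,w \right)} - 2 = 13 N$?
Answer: $\frac{4303255505139}{92181445} \approx 46682.0$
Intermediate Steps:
$r{\left(N,w \right)} = 2 + 13 N$
$\left(\frac{242829}{r{\left(-405,-41 \right)}} - \frac{237973}{-17515}\right) + 46715 = \left(\frac{242829}{2 + 13 \left(-405\right)} - \frac{237973}{-17515}\right) + 46715 = \left(\frac{242829}{2 - 5265} - - \frac{237973}{17515}\right) + 46715 = \left(\frac{242829}{-5263} + \frac{237973}{17515}\right) + 46715 = \left(242829 \left(- \frac{1}{5263}\right) + \frac{237973}{17515}\right) + 46715 = \left(- \frac{242829}{5263} + \frac{237973}{17515}\right) + 46715 = - \frac{3000698036}{92181445} + 46715 = \frac{4303255505139}{92181445}$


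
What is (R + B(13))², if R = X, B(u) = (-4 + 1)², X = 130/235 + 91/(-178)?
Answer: 5722166025/69989956 ≈ 81.757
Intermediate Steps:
X = 351/8366 (X = 130*(1/235) + 91*(-1/178) = 26/47 - 91/178 = 351/8366 ≈ 0.041956)
B(u) = 9 (B(u) = (-3)² = 9)
R = 351/8366 ≈ 0.041956
(R + B(13))² = (351/8366 + 9)² = (75645/8366)² = 5722166025/69989956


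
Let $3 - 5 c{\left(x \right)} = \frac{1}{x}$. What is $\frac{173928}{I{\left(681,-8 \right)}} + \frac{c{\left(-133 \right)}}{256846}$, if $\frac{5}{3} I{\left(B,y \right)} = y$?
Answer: $- \frac{618903184825}{17080259} \approx -36235.0$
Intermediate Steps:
$I{\left(B,y \right)} = \frac{3 y}{5}$
$c{\left(x \right)} = \frac{3}{5} - \frac{1}{5 x}$
$\frac{173928}{I{\left(681,-8 \right)}} + \frac{c{\left(-133 \right)}}{256846} = \frac{173928}{\frac{3}{5} \left(-8\right)} + \frac{\frac{1}{5} \frac{1}{-133} \left(-1 + 3 \left(-133\right)\right)}{256846} = \frac{173928}{- \frac{24}{5}} + \frac{1}{5} \left(- \frac{1}{133}\right) \left(-1 - 399\right) \frac{1}{256846} = 173928 \left(- \frac{5}{24}\right) + \frac{1}{5} \left(- \frac{1}{133}\right) \left(-400\right) \frac{1}{256846} = -36235 + \frac{80}{133} \cdot \frac{1}{256846} = -36235 + \frac{40}{17080259} = - \frac{618903184825}{17080259}$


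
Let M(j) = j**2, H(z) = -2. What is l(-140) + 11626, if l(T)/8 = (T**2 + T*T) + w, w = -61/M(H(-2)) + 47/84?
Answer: 6827278/21 ≈ 3.2511e+5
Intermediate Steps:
w = -617/42 (w = -61/((-2)**2) + 47/84 = -61/4 + 47*(1/84) = -61*1/4 + 47/84 = -61/4 + 47/84 = -617/42 ≈ -14.690)
l(T) = -2468/21 + 16*T**2 (l(T) = 8*((T**2 + T*T) - 617/42) = 8*((T**2 + T**2) - 617/42) = 8*(2*T**2 - 617/42) = 8*(-617/42 + 2*T**2) = -2468/21 + 16*T**2)
l(-140) + 11626 = (-2468/21 + 16*(-140)**2) + 11626 = (-2468/21 + 16*19600) + 11626 = (-2468/21 + 313600) + 11626 = 6583132/21 + 11626 = 6827278/21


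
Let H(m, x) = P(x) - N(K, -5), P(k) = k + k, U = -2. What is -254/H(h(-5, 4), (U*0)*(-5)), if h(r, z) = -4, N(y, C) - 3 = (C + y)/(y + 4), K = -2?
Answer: -508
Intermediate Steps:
N(y, C) = 3 + (C + y)/(4 + y) (N(y, C) = 3 + (C + y)/(y + 4) = 3 + (C + y)/(4 + y))
P(k) = 2*k
H(m, x) = ½ + 2*x (H(m, x) = 2*x - (12 - 5 + 4*(-2))/(4 - 2) = 2*x - (12 - 5 - 8)/2 = 2*x - (-1)/2 = 2*x - 1*(-½) = 2*x + ½ = ½ + 2*x)
-254/H(h(-5, 4), (U*0)*(-5)) = -254/(½ + 2*(-2*0*(-5))) = -254/(½ + 2*(0*(-5))) = -254/(½ + 2*0) = -254/(½ + 0) = -254/½ = -254*2 = -508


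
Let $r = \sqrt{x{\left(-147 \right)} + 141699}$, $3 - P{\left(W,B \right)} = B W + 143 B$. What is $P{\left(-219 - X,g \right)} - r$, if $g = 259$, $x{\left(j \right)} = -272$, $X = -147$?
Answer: $-18386 - \sqrt{141427} \approx -18762.0$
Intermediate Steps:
$P{\left(W,B \right)} = 3 - 143 B - B W$ ($P{\left(W,B \right)} = 3 - \left(B W + 143 B\right) = 3 - \left(143 B + B W\right) = 3 - 143 B - B W$)
$r = \sqrt{141427}$ ($r = \sqrt{-272 + 141699} = \sqrt{141427} \approx 376.07$)
$P{\left(-219 - X,g \right)} - r = \left(3 - 37037 - 259 \left(-219 - -147\right)\right) - \sqrt{141427} = \left(3 - 37037 - 259 \left(-219 + 147\right)\right) - \sqrt{141427} = \left(3 - 37037 - 259 \left(-72\right)\right) - \sqrt{141427} = \left(3 - 37037 + 18648\right) - \sqrt{141427} = -18386 - \sqrt{141427}$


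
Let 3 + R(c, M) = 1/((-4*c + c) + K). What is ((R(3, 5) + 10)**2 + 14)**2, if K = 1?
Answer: 15374241/4096 ≈ 3753.5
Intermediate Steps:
R(c, M) = -3 + 1/(1 - 3*c) (R(c, M) = -3 + 1/((-4*c + c) + 1) = -3 + 1/(-3*c + 1) = -3 + 1/(1 - 3*c))
((R(3, 5) + 10)**2 + 14)**2 = (((2 - 9*3)/(-1 + 3*3) + 10)**2 + 14)**2 = (((2 - 27)/(-1 + 9) + 10)**2 + 14)**2 = ((-25/8 + 10)**2 + 14)**2 = ((55/8)**2 + 14)**2 = (3025/64 + 14)**2 = (3921/64)**2 = 15374241/4096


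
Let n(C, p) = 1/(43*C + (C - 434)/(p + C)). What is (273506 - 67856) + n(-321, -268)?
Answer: 1671772447211/8129212 ≈ 2.0565e+5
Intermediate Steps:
n(C, p) = 1/(43*C + (-434 + C)/(C + p))
(273506 - 67856) + n(-321, -268) = (273506 - 67856) + (-321 - 268)/(-434 - 321 + 43*(-321)**2 + 43*(-321)*(-268)) = 205650 - 589/(-434 - 321 + 43*103041 + 3699204) = 205650 - 589/(-434 - 321 + 4430763 + 3699204) = 205650 - 589/8129212 = 1671772447211/8129212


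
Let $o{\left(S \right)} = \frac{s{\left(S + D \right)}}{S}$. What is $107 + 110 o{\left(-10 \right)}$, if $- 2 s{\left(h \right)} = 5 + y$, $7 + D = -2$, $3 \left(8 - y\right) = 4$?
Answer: $\frac{1027}{6} \approx 171.17$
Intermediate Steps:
$y = \frac{20}{3}$ ($y = 8 - \frac{4}{3} = \frac{20}{3} \approx 6.6667$)
$D = -9$ ($D = -7 - 2 = -9$)
$s{\left(h \right)} = - \frac{35}{6}$ ($s{\left(h \right)} = - \frac{5 + \frac{20}{3}}{2} = \left(- \frac{1}{2}\right) \frac{35}{3} = - \frac{35}{6}$)
$o{\left(S \right)} = - \frac{35}{6 S}$
$107 + 110 o{\left(-10 \right)} = 107 + 110 \left(- \frac{35}{6 \left(-10\right)}\right) = 107 + 110 \left(\left(- \frac{35}{6}\right) \left(- \frac{1}{10}\right)\right) = 107 + 110 \cdot \frac{7}{12} = 107 + \frac{385}{6} = \frac{1027}{6}$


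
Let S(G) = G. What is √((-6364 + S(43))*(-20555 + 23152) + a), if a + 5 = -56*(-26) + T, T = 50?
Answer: 2*I*√4103534 ≈ 4051.4*I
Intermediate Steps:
a = 1501 (a = -5 + (-56*(-26) + 50) = -5 + (1456 + 50) = -5 + 1506 = 1501)
√((-6364 + S(43))*(-20555 + 23152) + a) = √((-6364 + 43)*(-20555 + 23152) + 1501) = √(-6321*2597 + 1501) = √(-16415637 + 1501) = √(-16414136) = 2*I*√4103534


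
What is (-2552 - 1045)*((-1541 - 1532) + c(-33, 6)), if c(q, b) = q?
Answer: 11172282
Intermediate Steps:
(-2552 - 1045)*((-1541 - 1532) + c(-33, 6)) = (-2552 - 1045)*((-1541 - 1532) - 33) = -3597*(-3073 - 33) = -3597*(-3106) = 11172282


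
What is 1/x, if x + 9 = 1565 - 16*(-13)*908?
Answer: 1/190420 ≈ 5.2515e-6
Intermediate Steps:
x = 190420 (x = -9 + (1565 - 16*(-13)*908) = -9 + (1565 + 208*908) = -9 + (1565 + 188864) = -9 + 190429 = 190420)
1/x = 1/190420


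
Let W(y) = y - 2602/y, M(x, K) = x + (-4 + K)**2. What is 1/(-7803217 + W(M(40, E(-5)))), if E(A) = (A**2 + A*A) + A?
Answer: -1721/13426377218 ≈ -1.2818e-7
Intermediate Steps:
E(A) = A + 2*A**2 (E(A) = (A**2 + A**2) + A = 2*A**2 + A = A + 2*A**2)
1/(-7803217 + W(M(40, E(-5)))) = 1/(-7803217 + ((40 + (-4 - 5*(1 + 2*(-5)))**2) - 2602/(40 + (-4 - 5*(1 + 2*(-5)))**2))) = 1/(-7803217 + ((40 + (-4 - 5*(1 - 10))**2) - 2602/(40 + (-4 - 5*(1 - 10))**2))) = 1/(-7803217 + ((40 + (-4 - 5*(-9))**2) - 2602/(40 + (-4 - 5*(-9))**2))) = 1/(-7803217 + ((40 + (-4 + 45)**2) - 2602/(40 + (-4 + 45)**2))) = 1/(-7803217 + ((40 + 41**2) - 2602/(40 + 41**2))) = 1/(-7803217 + ((40 + 1681) - 2602/(40 + 1681))) = 1/(-7803217 + (1721 - 2602/1721)) = 1/(-7803217 + 2959239/1721) = 1/(-13426377218/1721) = -1721/13426377218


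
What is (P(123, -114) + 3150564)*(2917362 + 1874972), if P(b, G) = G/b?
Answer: 619040571922724/41 ≈ 1.5099e+13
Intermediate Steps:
(P(123, -114) + 3150564)*(2917362 + 1874972) = (-114/123 + 3150564)*(2917362 + 1874972) = (-114*1/123 + 3150564)*4792334 = (-38/41 + 3150564)*4792334 = (129173086/41)*4792334 = 619040571922724/41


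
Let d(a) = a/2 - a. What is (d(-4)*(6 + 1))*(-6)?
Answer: -84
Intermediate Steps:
d(a) = -a/2 (d(a) = a*(½) - a = a/2 - a = -a/2)
(d(-4)*(6 + 1))*(-6) = ((-½*(-4))*(6 + 1))*(-6) = (2*7)*(-6) = 14*(-6) = -84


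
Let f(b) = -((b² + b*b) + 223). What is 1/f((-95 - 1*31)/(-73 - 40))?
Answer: -12769/2879239 ≈ -0.0044349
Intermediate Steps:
f(b) = -223 - 2*b² (f(b) = -((b² + b²) + 223) = -(2*b² + 223) = -(223 + 2*b²) = -223 - 2*b²)
1/f((-95 - 1*31)/(-73 - 40)) = 1/(-223 - 2*(-95 - 1*31)²/(-73 - 40)²) = 1/(-223 - 2*(-95 - 31)²/12769) = 1/(-223 - 2*(-126*(-1/113))²) = 1/(-223 - 2*(126/113)²) = 1/(-223 - 2*15876/12769) = 1/(-223 - 31752/12769) = 1/(-2879239/12769) = -12769/2879239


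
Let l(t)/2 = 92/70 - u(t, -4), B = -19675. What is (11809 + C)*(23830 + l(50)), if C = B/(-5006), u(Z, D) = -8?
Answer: 24680272163679/87605 ≈ 2.8172e+8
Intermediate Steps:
C = 19675/5006 (C = -19675/(-5006) = -19675*(-1/5006) = 19675/5006 ≈ 3.9303)
l(t) = 652/35 (l(t) = 2*(92/70 - 1*(-8)) = 2*(92*(1/70) + 8) = 2*(46/35 + 8) = 2*(326/35) = 652/35)
(11809 + C)*(23830 + l(50)) = (11809 + 19675/5006)*(23830 + 652/35) = (59135529/5006)*(834702/35) = 24680272163679/87605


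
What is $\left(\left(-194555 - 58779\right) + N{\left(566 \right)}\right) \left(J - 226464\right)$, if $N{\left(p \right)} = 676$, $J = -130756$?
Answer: $90254490760$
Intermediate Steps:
$\left(\left(-194555 - 58779\right) + N{\left(566 \right)}\right) \left(J - 226464\right) = \left(\left(-194555 - 58779\right) + 676\right) \left(-130756 - 226464\right) = \left(-253334 + 676\right) \left(-357220\right) = \left(-252658\right) \left(-357220\right) = 90254490760$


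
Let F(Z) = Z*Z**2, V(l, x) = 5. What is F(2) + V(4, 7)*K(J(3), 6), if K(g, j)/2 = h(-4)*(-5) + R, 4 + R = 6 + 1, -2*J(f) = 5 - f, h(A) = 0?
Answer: 38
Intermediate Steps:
J(f) = -5/2 + f/2 (J(f) = -(5 - f)/2 = -5/2 + f/2)
F(Z) = Z**3
R = 3 (R = -4 + (6 + 1) = -4 + 7 = 3)
K(g, j) = 6 (K(g, j) = 2*(0*(-5) + 3) = 2*(0 + 3) = 2*3 = 6)
F(2) + V(4, 7)*K(J(3), 6) = 2**3 + 5*6 = 8 + 30 = 38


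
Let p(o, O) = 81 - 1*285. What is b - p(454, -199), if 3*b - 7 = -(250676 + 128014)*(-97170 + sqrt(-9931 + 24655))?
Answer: 36797307919/3 - 757380*sqrt(409) ≈ 1.2250e+10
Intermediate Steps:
p(o, O) = -204 (p(o, O) = 81 - 285 = -204)
b = 36797307307/3 - 757380*sqrt(409) (b = 7/3 + (-(250676 + 128014)*(-97170 + sqrt(-9931 + 24655)))/3 = 7/3 + (-378690*(-97170 + sqrt(14724)))/3 = 7/3 + (-378690*(-97170 + 6*sqrt(409)))/3 = 7/3 + (-(-36797307300 + 2272140*sqrt(409)))/3 = 7/3 + (36797307300 - 2272140*sqrt(409))/3 = 7/3 + (12265769100 - 757380*sqrt(409)) = 36797307307/3 - 757380*sqrt(409) ≈ 1.2250e+10)
b - p(454, -199) = (36797307307/3 - 757380*sqrt(409)) - 1*(-204) = (36797307307/3 - 757380*sqrt(409)) + 204 = 36797307919/3 - 757380*sqrt(409)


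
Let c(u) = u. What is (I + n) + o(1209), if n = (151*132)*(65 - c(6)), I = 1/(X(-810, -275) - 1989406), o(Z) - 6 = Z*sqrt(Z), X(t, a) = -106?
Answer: 2339654174927/1989512 + 1209*sqrt(1209) ≈ 1.2180e+6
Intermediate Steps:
o(Z) = 6 + Z**(3/2) (o(Z) = 6 + Z*sqrt(Z) = 6 + Z**(3/2))
I = -1/1989512 (I = 1/(-106 - 1989406) = 1/(-1989512) = -1/1989512 ≈ -5.0264e-7)
n = 1175988 (n = (151*132)*(65 - 1*6) = 19932*(65 - 6) = 19932*59 = 1175988)
(I + n) + o(1209) = (-1/1989512 + 1175988) + (6 + 1209**(3/2)) = 2339642237855/1989512 + (6 + 1209*sqrt(1209)) = 2339654174927/1989512 + 1209*sqrt(1209)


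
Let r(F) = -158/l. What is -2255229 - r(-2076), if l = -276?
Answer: -311221681/138 ≈ -2.2552e+6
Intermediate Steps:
r(F) = 79/138 (r(F) = -158/(-276) = -158*(-1/276) = 79/138)
-2255229 - r(-2076) = -2255229 - 1*79/138 = -2255229 - 79/138 = -311221681/138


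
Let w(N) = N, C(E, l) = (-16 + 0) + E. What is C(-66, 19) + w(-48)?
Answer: -130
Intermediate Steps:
C(E, l) = -16 + E
C(-66, 19) + w(-48) = (-16 - 66) - 48 = -82 - 48 = -130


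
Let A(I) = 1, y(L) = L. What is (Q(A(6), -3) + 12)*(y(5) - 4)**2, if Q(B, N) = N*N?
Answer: 21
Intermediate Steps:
Q(B, N) = N**2
(Q(A(6), -3) + 12)*(y(5) - 4)**2 = ((-3)**2 + 12)*(5 - 4)**2 = (9 + 12)*1**2 = 21*1 = 21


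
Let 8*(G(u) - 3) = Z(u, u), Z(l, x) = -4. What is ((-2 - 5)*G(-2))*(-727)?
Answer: 25445/2 ≈ 12723.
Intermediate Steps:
G(u) = 5/2 (G(u) = 3 + (⅛)*(-4) = 3 - ½ = 5/2)
((-2 - 5)*G(-2))*(-727) = ((-2 - 5)*(5/2))*(-727) = -7*5/2*(-727) = -35/2*(-727) = 25445/2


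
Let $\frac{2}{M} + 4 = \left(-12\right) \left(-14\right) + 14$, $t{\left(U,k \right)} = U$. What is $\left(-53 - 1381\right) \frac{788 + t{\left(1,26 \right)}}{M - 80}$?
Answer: $\frac{11188546}{791} \approx 14145.0$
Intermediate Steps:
$M = \frac{1}{89}$ ($M = \frac{2}{-4 + \left(\left(-12\right) \left(-14\right) + 14\right)} = \frac{2}{-4 + \left(168 + 14\right)} = \frac{2}{-4 + 182} = \frac{2}{178} = 2 \cdot \frac{1}{178} = \frac{1}{89} \approx 0.011236$)
$\left(-53 - 1381\right) \frac{788 + t{\left(1,26 \right)}}{M - 80} = \left(-53 - 1381\right) \frac{788 + 1}{\frac{1}{89} - 80} = - 1434 \frac{789}{- \frac{7119}{89}} = - 1434 \cdot 789 \left(- \frac{89}{7119}\right) = \left(-1434\right) \left(- \frac{23407}{2373}\right) = \frac{11188546}{791}$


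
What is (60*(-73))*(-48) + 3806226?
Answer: 4016466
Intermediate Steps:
(60*(-73))*(-48) + 3806226 = -4380*(-48) + 3806226 = 210240 + 3806226 = 4016466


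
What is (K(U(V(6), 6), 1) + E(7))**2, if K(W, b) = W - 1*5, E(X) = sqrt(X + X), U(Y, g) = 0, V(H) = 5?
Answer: (-5 + sqrt(14))**2 ≈ 1.5834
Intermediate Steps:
E(X) = sqrt(2)*sqrt(X) (E(X) = sqrt(2*X) = sqrt(2)*sqrt(X))
K(W, b) = -5 + W (K(W, b) = W - 5 = -5 + W)
(K(U(V(6), 6), 1) + E(7))**2 = ((-5 + 0) + sqrt(2)*sqrt(7))**2 = (-5 + sqrt(14))**2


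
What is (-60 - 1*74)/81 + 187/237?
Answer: -5537/6399 ≈ -0.86529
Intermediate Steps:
(-60 - 1*74)/81 + 187/237 = (-60 - 74)*(1/81) + 187*(1/237) = -134*1/81 + 187/237 = -134/81 + 187/237 = -5537/6399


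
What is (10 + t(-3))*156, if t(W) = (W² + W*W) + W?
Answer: 3900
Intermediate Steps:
t(W) = W + 2*W² (t(W) = (W² + W²) + W = 2*W² + W = W + 2*W²)
(10 + t(-3))*156 = (10 - 3*(1 + 2*(-3)))*156 = (10 - 3*(1 - 6))*156 = (10 - 3*(-5))*156 = (10 + 15)*156 = 25*156 = 3900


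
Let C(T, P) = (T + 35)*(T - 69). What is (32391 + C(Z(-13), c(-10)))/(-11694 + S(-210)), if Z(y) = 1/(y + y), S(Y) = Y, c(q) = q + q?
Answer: -6754887/2682368 ≈ -2.5183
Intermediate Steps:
c(q) = 2*q
Z(y) = 1/(2*y)
C(T, P) = (-69 + T)*(35 + T) (C(T, P) = (35 + T)*(-69 + T) = (-69 + T)*(35 + T))
(32391 + C(Z(-13), c(-10)))/(-11694 + S(-210)) = (32391 + (-2415 + ((1/2)/(-13))**2 - 17/(-13)))/(-11694 - 210) = (32391 + (-2415 + ((1/2)*(-1/13))**2 - 17*(-1)/13))/(-11904) = (32391 + (-2415 + (-1/26)**2 - 34*(-1/26)))*(-1/11904) = (32391 + (-2415 + 1/676 + 17/13))*(-1/11904) = (32391 - 1631655/676)*(-1/11904) = (20264661/676)*(-1/11904) = -6754887/2682368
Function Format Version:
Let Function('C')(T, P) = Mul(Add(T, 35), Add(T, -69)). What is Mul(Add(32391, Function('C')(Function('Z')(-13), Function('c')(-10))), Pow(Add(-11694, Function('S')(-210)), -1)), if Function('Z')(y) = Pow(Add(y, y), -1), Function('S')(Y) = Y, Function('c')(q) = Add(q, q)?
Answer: Rational(-6754887, 2682368) ≈ -2.5183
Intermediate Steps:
Function('c')(q) = Mul(2, q)
Function('Z')(y) = Mul(Rational(1, 2), Pow(y, -1)) (Function('Z')(y) = Pow(Mul(2, y), -1) = Mul(Rational(1, 2), Pow(y, -1)))
Function('C')(T, P) = Mul(Add(-69, T), Add(35, T)) (Function('C')(T, P) = Mul(Add(35, T), Add(-69, T)) = Mul(Add(-69, T), Add(35, T)))
Mul(Add(32391, Function('C')(Function('Z')(-13), Function('c')(-10))), Pow(Add(-11694, Function('S')(-210)), -1)) = Mul(Add(32391, Add(-2415, Pow(Mul(Rational(1, 2), Pow(-13, -1)), 2), Mul(-34, Mul(Rational(1, 2), Pow(-13, -1))))), Pow(Add(-11694, -210), -1)) = Mul(Add(32391, Add(-2415, Pow(Mul(Rational(1, 2), Rational(-1, 13)), 2), Mul(-34, Mul(Rational(1, 2), Rational(-1, 13))))), Pow(-11904, -1)) = Mul(Add(32391, Add(-2415, Pow(Rational(-1, 26), 2), Mul(-34, Rational(-1, 26)))), Rational(-1, 11904)) = Mul(Add(32391, Add(-2415, Rational(1, 676), Rational(17, 13))), Rational(-1, 11904)) = Mul(Add(32391, Rational(-1631655, 676)), Rational(-1, 11904)) = Mul(Rational(20264661, 676), Rational(-1, 11904)) = Rational(-6754887, 2682368)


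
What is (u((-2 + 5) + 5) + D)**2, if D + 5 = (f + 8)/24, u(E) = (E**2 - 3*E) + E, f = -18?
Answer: 261121/144 ≈ 1813.3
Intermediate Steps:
u(E) = E**2 - 2*E
D = -65/12 (D = -5 + (-18 + 8)/24 = -5 - 10*1/24 = -5 - 5/12 = -65/12 ≈ -5.4167)
(u((-2 + 5) + 5) + D)**2 = (((-2 + 5) + 5)*(-2 + ((-2 + 5) + 5)) - 65/12)**2 = ((3 + 5)*(-2 + (3 + 5)) - 65/12)**2 = (8*(-2 + 8) - 65/12)**2 = (8*6 - 65/12)**2 = (48 - 65/12)**2 = (511/12)**2 = 261121/144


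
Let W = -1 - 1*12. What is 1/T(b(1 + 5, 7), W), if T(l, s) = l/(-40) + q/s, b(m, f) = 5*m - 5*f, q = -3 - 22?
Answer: 104/213 ≈ 0.48826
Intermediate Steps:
q = -25
b(m, f) = -5*f + 5*m
W = -13 (W = -1 - 12 = -13)
T(l, s) = -25/s - l/40 (T(l, s) = l/(-40) - 25/s = l*(-1/40) - 25/s = -l/40 - 25/s = -25/s - l/40)
1/T(b(1 + 5, 7), W) = 1/(-25/(-13) - (-5*7 + 5*(1 + 5))/40) = 1/(-25*(-1/13) - (-35 + 5*6)/40) = 1/(25/13 - (-35 + 30)/40) = 1/(25/13 - 1/40*(-5)) = 1/(25/13 + ⅛) = 1/(213/104) = 104/213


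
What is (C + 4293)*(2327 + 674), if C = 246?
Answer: 13621539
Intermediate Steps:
(C + 4293)*(2327 + 674) = (246 + 4293)*(2327 + 674) = 4539*3001 = 13621539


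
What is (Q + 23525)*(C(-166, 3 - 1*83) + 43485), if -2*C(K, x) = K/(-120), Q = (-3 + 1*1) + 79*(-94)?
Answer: 83996029349/120 ≈ 6.9997e+8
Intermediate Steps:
Q = -7428 (Q = (-3 + 1) - 7426 = -2 - 7426 = -7428)
C(K, x) = K/240 (C(K, x) = -K/(2*(-120)) = -K*(-1)/(2*120) = -(-1)*K/240 = K/240)
(Q + 23525)*(C(-166, 3 - 1*83) + 43485) = (-7428 + 23525)*((1/240)*(-166) + 43485) = 16097*(-83/120 + 43485) = 16097*(5218117/120) = 83996029349/120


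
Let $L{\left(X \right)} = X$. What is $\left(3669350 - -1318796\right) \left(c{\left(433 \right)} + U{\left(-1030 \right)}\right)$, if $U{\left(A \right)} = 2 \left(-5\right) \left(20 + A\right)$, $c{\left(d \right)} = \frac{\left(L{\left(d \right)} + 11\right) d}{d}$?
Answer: $52595011424$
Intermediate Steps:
$c{\left(d \right)} = 11 + d$ ($c{\left(d \right)} = \frac{\left(d + 11\right) d}{d} = \frac{\left(11 + d\right) d}{d} = \frac{d \left(11 + d\right)}{d} = 11 + d$)
$U{\left(A \right)} = -200 - 10 A$ ($U{\left(A \right)} = - 10 \left(20 + A\right) = -200 - 10 A$)
$\left(3669350 - -1318796\right) \left(c{\left(433 \right)} + U{\left(-1030 \right)}\right) = \left(3669350 - -1318796\right) \left(\left(11 + 433\right) - -10100\right) = \left(3669350 + 1318796\right) \left(444 + \left(-200 + 10300\right)\right) = 4988146 \left(444 + 10100\right) = 4988146 \cdot 10544 = 52595011424$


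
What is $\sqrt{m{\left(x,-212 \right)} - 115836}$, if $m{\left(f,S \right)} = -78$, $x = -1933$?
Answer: $i \sqrt{115914} \approx 340.46 i$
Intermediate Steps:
$\sqrt{m{\left(x,-212 \right)} - 115836} = \sqrt{-78 - 115836} = \sqrt{-115914} = i \sqrt{115914}$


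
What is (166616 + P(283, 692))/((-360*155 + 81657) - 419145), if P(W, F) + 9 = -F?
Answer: -55305/131096 ≈ -0.42187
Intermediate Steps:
P(W, F) = -9 - F
(166616 + P(283, 692))/((-360*155 + 81657) - 419145) = (166616 + (-9 - 1*692))/((-360*155 + 81657) - 419145) = (166616 + (-9 - 692))/((-55800 + 81657) - 419145) = (166616 - 701)/(25857 - 419145) = 165915/(-393288) = 165915*(-1/393288) = -55305/131096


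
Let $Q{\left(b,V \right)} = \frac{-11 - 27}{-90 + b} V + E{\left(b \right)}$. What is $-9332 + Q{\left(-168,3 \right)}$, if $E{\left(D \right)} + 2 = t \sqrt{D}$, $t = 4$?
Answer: $- \frac{401343}{43} + 8 i \sqrt{42} \approx -9333.6 + 51.846 i$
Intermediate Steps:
$E{\left(D \right)} = -2 + 4 \sqrt{D}$
$Q{\left(b,V \right)} = -2 + 4 \sqrt{b} - \frac{38 V}{-90 + b}$ ($Q{\left(b,V \right)} = \frac{-11 - 27}{-90 + b} V + \left(-2 + 4 \sqrt{b}\right) = - \frac{38}{-90 + b} V + \left(-2 + 4 \sqrt{b}\right) = - \frac{38 V}{-90 + b} + \left(-2 + 4 \sqrt{b}\right) = -2 + 4 \sqrt{b} - \frac{38 V}{-90 + b}$)
$-9332 + Q{\left(-168,3 \right)} = -9332 + \frac{2 \left(90 - -168 - 180 \sqrt{-168} - 57 + 2 \left(-168\right)^{\frac{3}{2}}\right)}{-90 - 168} = -9332 + \frac{2 \left(90 + 168 - 180 \cdot 2 i \sqrt{42} - 57 + 2 \left(- 336 i \sqrt{42}\right)\right)}{-258} = -9332 + 2 \left(- \frac{1}{258}\right) \left(90 + 168 - 360 i \sqrt{42} - 57 - 672 i \sqrt{42}\right) = -9332 + 2 \left(- \frac{1}{258}\right) \left(201 - 1032 i \sqrt{42}\right) = -9332 - \left(\frac{67}{43} - 8 i \sqrt{42}\right) = - \frac{401343}{43} + 8 i \sqrt{42}$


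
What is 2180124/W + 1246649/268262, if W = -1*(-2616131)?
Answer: 3846241519507/701808534322 ≈ 5.4805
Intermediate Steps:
W = 2616131
2180124/W + 1246649/268262 = 2180124/2616131 + 1246649/268262 = 3846241519507/701808534322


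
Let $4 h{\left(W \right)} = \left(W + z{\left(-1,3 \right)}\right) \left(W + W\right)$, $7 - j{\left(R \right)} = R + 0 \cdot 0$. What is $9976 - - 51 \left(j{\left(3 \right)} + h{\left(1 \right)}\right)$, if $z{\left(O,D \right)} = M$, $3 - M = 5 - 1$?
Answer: $10180$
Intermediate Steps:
$M = -1$ ($M = 3 - \left(5 - 1\right) = 3 - 4 = -1$)
$z{\left(O,D \right)} = -1$
$j{\left(R \right)} = 7 - R$ ($j{\left(R \right)} = 7 - \left(R + 0 \cdot 0\right) = 7 - \left(R + 0\right) = 7 - R$)
$h{\left(W \right)} = \frac{W \left(-1 + W\right)}{2}$ ($h{\left(W \right)} = \frac{\left(W - 1\right) \left(W + W\right)}{4} = \frac{\left(-1 + W\right) 2 W}{4} = \frac{2 W \left(-1 + W\right)}{4} = \frac{W \left(-1 + W\right)}{2}$)
$9976 - - 51 \left(j{\left(3 \right)} + h{\left(1 \right)}\right) = 9976 - - 51 \left(\left(7 - 3\right) + \frac{1}{2} \cdot 1 \left(-1 + 1\right)\right) = 9976 - - 51 \left(\left(7 - 3\right) + \frac{1}{2} \cdot 1 \cdot 0\right) = 9976 - - 51 \left(4 + 0\right) = 9976 - \left(-51\right) 4 = 9976 - -204 = 9976 + 204 = 10180$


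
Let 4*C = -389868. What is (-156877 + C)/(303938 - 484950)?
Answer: 63586/45253 ≈ 1.4051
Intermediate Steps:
C = -97467 (C = (¼)*(-389868) = -97467)
(-156877 + C)/(303938 - 484950) = (-156877 - 97467)/(303938 - 484950) = -254344/(-181012) = -254344*(-1/181012) = 63586/45253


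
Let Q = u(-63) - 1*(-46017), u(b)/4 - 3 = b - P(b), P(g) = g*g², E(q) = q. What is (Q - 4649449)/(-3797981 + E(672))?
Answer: 3603484/3797309 ≈ 0.94896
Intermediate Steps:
P(g) = g³
u(b) = 12 - 4*b³ + 4*b (u(b) = 12 + 4*(b - b³) = 12 + (-4*b³ + 4*b) = 12 - 4*b³ + 4*b)
Q = 1045965 (Q = (12 - 4*(-63)³ + 4*(-63)) - 1*(-46017) = (12 - 4*(-250047) - 252) + 46017 = (12 + 1000188 - 252) + 46017 = 999948 + 46017 = 1045965)
(Q - 4649449)/(-3797981 + E(672)) = (1045965 - 4649449)/(-3797981 + 672) = -3603484/(-3797309) = -3603484*(-1/3797309) = 3603484/3797309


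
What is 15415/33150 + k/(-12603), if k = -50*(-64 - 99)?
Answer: -5059817/27852630 ≈ -0.18166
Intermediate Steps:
k = 8150 (k = -50*(-163) = 8150)
15415/33150 + k/(-12603) = 15415/33150 + 8150/(-12603) = 15415*(1/33150) + 8150*(-1/12603) = 3083/6630 - 8150/12603 = -5059817/27852630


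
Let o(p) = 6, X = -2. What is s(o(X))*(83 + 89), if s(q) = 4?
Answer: 688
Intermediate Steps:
s(o(X))*(83 + 89) = 4*(83 + 89) = 4*172 = 688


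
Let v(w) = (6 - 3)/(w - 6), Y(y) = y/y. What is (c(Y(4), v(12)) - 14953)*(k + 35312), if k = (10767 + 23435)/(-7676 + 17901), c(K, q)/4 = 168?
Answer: -5156860559962/10225 ≈ -5.0434e+8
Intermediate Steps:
Y(y) = 1
v(w) = 3/(-6 + w)
c(K, q) = 672 (c(K, q) = 4*168 = 672)
k = 34202/10225 ≈ 3.3449
(c(Y(4), v(12)) - 14953)*(k + 35312) = (672 - 14953)*(34202/10225 + 35312) = -14281*361099402/10225 = -5156860559962/10225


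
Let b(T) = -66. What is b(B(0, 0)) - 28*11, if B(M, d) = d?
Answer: -374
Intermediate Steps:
b(B(0, 0)) - 28*11 = -66 - 28*11 = -66 - 1*308 = -66 - 308 = -374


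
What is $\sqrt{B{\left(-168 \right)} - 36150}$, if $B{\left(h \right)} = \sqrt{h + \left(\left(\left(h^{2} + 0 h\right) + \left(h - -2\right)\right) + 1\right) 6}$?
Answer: $\sqrt{-36150 + \sqrt{168186}} \approx 189.05 i$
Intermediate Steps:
$B{\left(h \right)} = \sqrt{18 + 6 h^{2} + 7 h}$ ($B{\left(h \right)} = \sqrt{h + \left(\left(\left(h^{2} + 0\right) + \left(h + 2\right)\right) + 1\right) 6} = \sqrt{h + \left(\left(h^{2} + \left(2 + h\right)\right) + 1\right) 6} = \sqrt{h + \left(\left(2 + h + h^{2}\right) + 1\right) 6} = \sqrt{h + \left(3 + h + h^{2}\right) 6} = \sqrt{h + \left(18 + 6 h + 6 h^{2}\right)} = \sqrt{18 + 6 h^{2} + 7 h}$)
$\sqrt{B{\left(-168 \right)} - 36150} = \sqrt{\sqrt{18 + 6 \left(-168\right)^{2} + 7 \left(-168\right)} - 36150} = \sqrt{\sqrt{18 + 6 \cdot 28224 - 1176} - 36150} = \sqrt{\sqrt{18 + 169344 - 1176} - 36150} = \sqrt{\sqrt{168186} - 36150} = \sqrt{-36150 + \sqrt{168186}}$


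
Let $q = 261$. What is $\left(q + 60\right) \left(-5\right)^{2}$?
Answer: $8025$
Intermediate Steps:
$\left(q + 60\right) \left(-5\right)^{2} = \left(261 + 60\right) \left(-5\right)^{2} = 321 \cdot 25 = 8025$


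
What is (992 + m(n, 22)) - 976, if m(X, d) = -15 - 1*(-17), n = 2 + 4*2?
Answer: 18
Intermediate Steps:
n = 10 (n = 2 + 8 = 10)
m(X, d) = 2 (m(X, d) = -15 + 17 = 2)
(992 + m(n, 22)) - 976 = (992 + 2) - 976 = 994 - 976 = 18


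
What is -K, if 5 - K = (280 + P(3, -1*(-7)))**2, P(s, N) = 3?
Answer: 80084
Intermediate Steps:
K = -80084 (K = 5 - (280 + 3)**2 = 5 - 1*283**2 = 5 - 1*80089 = 5 - 80089 = -80084)
-K = -1*(-80084) = 80084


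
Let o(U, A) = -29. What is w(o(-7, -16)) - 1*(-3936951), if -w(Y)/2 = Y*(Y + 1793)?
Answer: 4039263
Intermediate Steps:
w(Y) = -2*Y*(1793 + Y) (w(Y) = -2*Y*(Y + 1793) = -2*Y*(1793 + Y))
w(o(-7, -16)) - 1*(-3936951) = -2*(-29)*(1793 - 29) - 1*(-3936951) = -2*(-29)*1764 + 3936951 = 102312 + 3936951 = 4039263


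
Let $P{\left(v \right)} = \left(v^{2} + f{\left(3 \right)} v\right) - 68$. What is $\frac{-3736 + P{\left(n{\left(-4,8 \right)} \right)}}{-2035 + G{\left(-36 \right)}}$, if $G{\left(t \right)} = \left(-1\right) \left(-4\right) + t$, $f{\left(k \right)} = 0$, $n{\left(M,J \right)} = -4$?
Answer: $\frac{3788}{2067} \approx 1.8326$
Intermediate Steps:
$G{\left(t \right)} = 4 + t$
$P{\left(v \right)} = -68 + v^{2}$ ($P{\left(v \right)} = \left(v^{2} + 0 v\right) - 68 = \left(v^{2} + 0\right) - 68 = v^{2} - 68 = -68 + v^{2}$)
$\frac{-3736 + P{\left(n{\left(-4,8 \right)} \right)}}{-2035 + G{\left(-36 \right)}} = \frac{-3736 - \left(68 - \left(-4\right)^{2}\right)}{-2035 + \left(4 - 36\right)} = \frac{-3736 + \left(-68 + 16\right)}{-2035 - 32} = \frac{-3736 - 52}{-2067} = \left(-3788\right) \left(- \frac{1}{2067}\right) = \frac{3788}{2067}$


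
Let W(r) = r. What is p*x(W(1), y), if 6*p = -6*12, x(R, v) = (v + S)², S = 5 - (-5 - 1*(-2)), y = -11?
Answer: -108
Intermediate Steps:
S = 8 (S = 5 - (-5 + 2) = 5 - 1*(-3) = 5 + 3 = 8)
x(R, v) = (8 + v)² (x(R, v) = (v + 8)² = (8 + v)²)
p = -12 (p = (-6*12)/6 = (⅙)*(-72) = -12)
p*x(W(1), y) = -12*(8 - 11)² = -12*(-3)² = -12*9 = -108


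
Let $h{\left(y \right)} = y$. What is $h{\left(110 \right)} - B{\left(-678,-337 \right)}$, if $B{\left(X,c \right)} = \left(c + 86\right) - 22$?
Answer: $383$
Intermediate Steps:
$B{\left(X,c \right)} = 64 + c$ ($B{\left(X,c \right)} = \left(86 + c\right) - 22 = 64 + c$)
$h{\left(110 \right)} - B{\left(-678,-337 \right)} = 110 - \left(64 - 337\right) = 110 - -273 = 110 + 273 = 383$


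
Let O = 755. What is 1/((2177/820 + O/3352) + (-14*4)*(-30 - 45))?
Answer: 687160/2888051101 ≈ 0.00023793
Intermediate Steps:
1/((2177/820 + O/3352) + (-14*4)*(-30 - 45)) = 1/((2177/820 + 755/3352) + (-14*4)*(-30 - 45)) = 1/((2177*(1/820) + 755*(1/3352)) - 56*(-75)) = 1/((2177/820 + 755/3352) + 4200) = 1/(1979101/687160 + 4200) = 1/(2888051101/687160) = 687160/2888051101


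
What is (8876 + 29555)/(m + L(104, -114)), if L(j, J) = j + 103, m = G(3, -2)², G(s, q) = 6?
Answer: 38431/243 ≈ 158.15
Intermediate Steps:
m = 36 (m = 6² = 36)
L(j, J) = 103 + j
(8876 + 29555)/(m + L(104, -114)) = (8876 + 29555)/(36 + (103 + 104)) = 38431/(36 + 207) = 38431/243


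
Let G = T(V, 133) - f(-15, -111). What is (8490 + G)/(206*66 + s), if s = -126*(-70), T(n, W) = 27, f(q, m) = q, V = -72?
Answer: 711/1868 ≈ 0.38062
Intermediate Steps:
s = 8820
G = 42 (G = 27 - 1*(-15) = 27 + 15 = 42)
(8490 + G)/(206*66 + s) = (8490 + 42)/(206*66 + 8820) = 8532/(13596 + 8820) = 8532/22416 = 8532*(1/22416) = 711/1868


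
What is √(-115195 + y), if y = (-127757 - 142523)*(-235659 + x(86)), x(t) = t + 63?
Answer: √63653527605 ≈ 2.5230e+5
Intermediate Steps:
x(t) = 63 + t
y = 63653642800 (y = (-127757 - 142523)*(-235659 + (63 + 86)) = -270280*(-235659 + 149) = -270280*(-235510) = 63653642800)
√(-115195 + y) = √(-115195 + 63653642800) = √63653527605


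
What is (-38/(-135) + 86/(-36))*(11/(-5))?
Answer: 6259/1350 ≈ 4.6363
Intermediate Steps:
(-38/(-135) + 86/(-36))*(11/(-5)) = (-38*(-1/135) + 86*(-1/36))*(11*(-⅕)) = (38/135 - 43/18)*(-11/5) = -569/270*(-11/5) = 6259/1350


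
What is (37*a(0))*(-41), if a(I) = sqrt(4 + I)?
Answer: -3034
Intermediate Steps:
(37*a(0))*(-41) = (37*sqrt(4 + 0))*(-41) = (37*sqrt(4))*(-41) = (37*2)*(-41) = 74*(-41) = -3034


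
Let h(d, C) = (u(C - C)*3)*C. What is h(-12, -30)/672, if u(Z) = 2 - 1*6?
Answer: 15/28 ≈ 0.53571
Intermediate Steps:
u(Z) = -4 (u(Z) = 2 - 6 = -4)
h(d, C) = -12*C (h(d, C) = (-4*3)*C = -12*C)
h(-12, -30)/672 = -12*(-30)/672 = 360*(1/672) = 15/28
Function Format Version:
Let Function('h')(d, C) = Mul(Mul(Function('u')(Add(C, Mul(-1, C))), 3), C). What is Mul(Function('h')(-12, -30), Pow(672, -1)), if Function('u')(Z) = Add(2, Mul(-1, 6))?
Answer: Rational(15, 28) ≈ 0.53571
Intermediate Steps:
Function('u')(Z) = -4 (Function('u')(Z) = Add(2, -6) = -4)
Function('h')(d, C) = Mul(-12, C) (Function('h')(d, C) = Mul(Mul(-4, 3), C) = Mul(-12, C))
Mul(Function('h')(-12, -30), Pow(672, -1)) = Mul(Mul(-12, -30), Pow(672, -1)) = Mul(360, Rational(1, 672)) = Rational(15, 28)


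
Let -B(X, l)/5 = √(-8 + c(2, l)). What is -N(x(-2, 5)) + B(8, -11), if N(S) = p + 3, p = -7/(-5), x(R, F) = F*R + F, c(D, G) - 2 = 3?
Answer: -22/5 - 5*I*√3 ≈ -4.4 - 8.6602*I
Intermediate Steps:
c(D, G) = 5 (c(D, G) = 2 + 3 = 5)
x(R, F) = F + F*R
p = 7/5 (p = -7*(-⅕) = 7/5 ≈ 1.4000)
B(X, l) = -5*I*√3 (B(X, l) = -5*√(-8 + 5) = -5*I*√3)
N(S) = 22/5 (N(S) = 7/5 + 3 = 22/5)
-N(x(-2, 5)) + B(8, -11) = -1*22/5 - 5*I*√3 = -22/5 - 5*I*√3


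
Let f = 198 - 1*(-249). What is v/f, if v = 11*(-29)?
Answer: -319/447 ≈ -0.71365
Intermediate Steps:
v = -319
f = 447 (f = 198 + 249 = 447)
v/f = -319/447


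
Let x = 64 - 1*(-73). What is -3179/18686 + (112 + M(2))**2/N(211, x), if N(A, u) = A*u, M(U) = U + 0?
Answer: 150947903/540156202 ≈ 0.27945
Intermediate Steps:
x = 137 (x = 64 + 73 = 137)
M(U) = U
-3179/18686 + (112 + M(2))**2/N(211, x) = -3179/18686 + (112 + 2)**2/((211*137)) = -3179*1/18686 + 114**2/28907 = -3179/18686 + 12996*(1/28907) = -3179/18686 + 12996/28907 = 150947903/540156202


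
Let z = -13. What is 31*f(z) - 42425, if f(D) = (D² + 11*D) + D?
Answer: -42022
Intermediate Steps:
f(D) = D² + 12*D
31*f(z) - 42425 = 31*(-13*(12 - 13)) - 42425 = 31*(-13*(-1)) - 42425 = 31*13 - 42425 = 403 - 42425 = -42022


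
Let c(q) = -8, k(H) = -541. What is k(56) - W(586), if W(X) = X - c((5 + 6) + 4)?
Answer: -1135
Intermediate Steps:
W(X) = 8 + X (W(X) = X - 1*(-8) = X + 8 = 8 + X)
k(56) - W(586) = -541 - (8 + 586) = -541 - 1*594 = -541 - 594 = -1135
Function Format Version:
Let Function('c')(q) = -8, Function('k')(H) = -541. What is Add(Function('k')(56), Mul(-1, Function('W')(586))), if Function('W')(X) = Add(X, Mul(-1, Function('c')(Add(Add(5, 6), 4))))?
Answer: -1135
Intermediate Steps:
Function('W')(X) = Add(8, X) (Function('W')(X) = Add(X, Mul(-1, -8)) = Add(X, 8) = Add(8, X))
Add(Function('k')(56), Mul(-1, Function('W')(586))) = Add(-541, Mul(-1, Add(8, 586))) = Add(-541, Mul(-1, 594)) = Add(-541, -594) = -1135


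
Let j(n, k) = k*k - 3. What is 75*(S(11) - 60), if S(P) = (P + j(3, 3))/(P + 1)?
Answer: -17575/4 ≈ -4393.8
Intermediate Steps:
j(n, k) = -3 + k² (j(n, k) = k² - 3 = -3 + k²)
S(P) = (6 + P)/(1 + P) (S(P) = (P + (-3 + 3²))/(P + 1) = (P + (-3 + 9))/(1 + P) = (P + 6)/(1 + P) = (6 + P)/(1 + P))
75*(S(11) - 60) = 75*((6 + 11)/(1 + 11) - 60) = 75*(17/12 - 60) = 75*(-703/12) = -17575/4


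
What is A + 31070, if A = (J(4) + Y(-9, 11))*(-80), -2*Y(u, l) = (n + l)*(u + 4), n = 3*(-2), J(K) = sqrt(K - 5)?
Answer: 30070 - 80*I ≈ 30070.0 - 80.0*I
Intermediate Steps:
J(K) = sqrt(-5 + K)
n = -6
Y(u, l) = -(-6 + l)*(4 + u)/2 (Y(u, l) = -(-6 + l)*(u + 4)/2 = -(-6 + l)*(4 + u)/2)
A = -1000 - 80*I (A = (sqrt(-5 + 4) + (12 - 2*11 + 3*(-9) - 1/2*11*(-9)))*(-80) = (sqrt(-1) + (12 - 22 - 27 + 99/2))*(-80) = (I + 25/2)*(-80) = (25/2 + I)*(-80) = -1000 - 80*I ≈ -1000.0 - 80.0*I)
A + 31070 = (-1000 - 80*I) + 31070 = 30070 - 80*I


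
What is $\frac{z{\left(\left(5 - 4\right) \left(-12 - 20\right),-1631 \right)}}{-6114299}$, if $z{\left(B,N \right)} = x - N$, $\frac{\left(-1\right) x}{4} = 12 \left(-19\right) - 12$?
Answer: $- \frac{2591}{6114299} \approx -0.00042376$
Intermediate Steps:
$x = 960$ ($x = - 4 \left(12 \left(-19\right) - 12\right) = - 4 \left(-228 - 12\right) = \left(-4\right) \left(-240\right) = 960$)
$z{\left(B,N \right)} = 960 - N$
$\frac{z{\left(\left(5 - 4\right) \left(-12 - 20\right),-1631 \right)}}{-6114299} = \frac{960 - -1631}{-6114299} = \left(960 + 1631\right) \left(- \frac{1}{6114299}\right) = 2591 \left(- \frac{1}{6114299}\right) = - \frac{2591}{6114299}$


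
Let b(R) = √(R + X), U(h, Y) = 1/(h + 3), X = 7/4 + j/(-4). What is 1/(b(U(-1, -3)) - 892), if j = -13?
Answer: -1784/1591317 - √22/1591317 ≈ -0.0011240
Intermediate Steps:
X = 5 (X = 7/4 - 13/(-4) = 7*(¼) - 13*(-¼) = 7/4 + 13/4 = 5)
U(h, Y) = 1/(3 + h)
b(R) = √(5 + R) (b(R) = √(R + 5) = √(5 + R))
1/(b(U(-1, -3)) - 892) = 1/(√(5 + 1/(3 - 1)) - 892) = 1/(√(5 + 1/2) - 892) = 1/(√(5 + ½) - 892) = 1/(√(11/2) - 892) = 1/(√22/2 - 892) = 1/(-892 + √22/2)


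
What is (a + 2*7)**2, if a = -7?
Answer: 49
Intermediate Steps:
(a + 2*7)**2 = (-7 + 2*7)**2 = (-7 + 14)**2 = 7**2 = 49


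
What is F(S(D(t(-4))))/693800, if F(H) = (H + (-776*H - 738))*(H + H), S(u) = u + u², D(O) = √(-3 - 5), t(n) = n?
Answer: -9374/86725 + 5831*I*√2/86725 ≈ -0.10809 + 0.095085*I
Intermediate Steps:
D(O) = 2*I*√2 (D(O) = √(-8) = 2*I*√2)
F(H) = 2*H*(-738 - 775*H) (F(H) = (H + (-738 - 776*H))*(2*H) = (-738 - 775*H)*(2*H) = 2*H*(-738 - 775*H))
F(S(D(t(-4))))/693800 = -2*(2*I*√2)*(1 + 2*I*√2)*(738 + 775*((2*I*√2)*(1 + 2*I*√2)))/693800 = -2*2*I*√2*(1 + 2*I*√2)*(738 + 775*(2*I*√2*(1 + 2*I*√2)))*(1/693800) = -2*2*I*√2*(1 + 2*I*√2)*(738 + 1550*I*√2*(1 + 2*I*√2))*(1/693800) = -4*I*√2*(1 + 2*I*√2)*(738 + 1550*I*√2*(1 + 2*I*√2))*(1/693800) = -I*√2*(1 + 2*I*√2)*(738 + 1550*I*√2*(1 + 2*I*√2))/173450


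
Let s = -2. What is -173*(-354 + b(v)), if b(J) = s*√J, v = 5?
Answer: 61242 + 346*√5 ≈ 62016.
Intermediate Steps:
b(J) = -2*√J
-173*(-354 + b(v)) = -173*(-354 - 2*√5) = 61242 + 346*√5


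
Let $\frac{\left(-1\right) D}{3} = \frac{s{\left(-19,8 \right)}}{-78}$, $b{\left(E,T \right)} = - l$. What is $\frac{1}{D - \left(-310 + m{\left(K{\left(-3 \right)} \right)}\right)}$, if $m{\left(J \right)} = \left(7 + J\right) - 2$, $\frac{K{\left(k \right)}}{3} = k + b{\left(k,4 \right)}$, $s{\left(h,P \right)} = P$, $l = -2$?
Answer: $\frac{13}{4008} \approx 0.0032435$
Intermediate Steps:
$b{\left(E,T \right)} = 2$ ($b{\left(E,T \right)} = \left(-1\right) \left(-2\right) = 2$)
$K{\left(k \right)} = 6 + 3 k$ ($K{\left(k \right)} = 3 \left(k + 2\right) = 3 \left(2 + k\right) = 6 + 3 k$)
$m{\left(J \right)} = 5 + J$
$D = \frac{4}{13}$ ($D = - 3 \frac{8}{-78} = - 3 \cdot 8 \left(- \frac{1}{78}\right) = \left(-3\right) \left(- \frac{4}{39}\right) = \frac{4}{13} \approx 0.30769$)
$\frac{1}{D - \left(-310 + m{\left(K{\left(-3 \right)} \right)}\right)} = \frac{1}{\frac{4}{13} + \left(310 - \left(5 + \left(6 + 3 \left(-3\right)\right)\right)\right)} = \frac{1}{\frac{4}{13} + \left(310 - \left(5 + \left(6 - 9\right)\right)\right)} = \frac{1}{\frac{4}{13} + \left(310 - \left(5 - 3\right)\right)} = \frac{1}{\frac{4}{13} + \left(310 - 2\right)} = \frac{1}{\frac{4}{13} + 308} = \frac{1}{\frac{4008}{13}} = \frac{13}{4008}$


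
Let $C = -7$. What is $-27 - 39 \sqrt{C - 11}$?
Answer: $-27 - 117 i \sqrt{2} \approx -27.0 - 165.46 i$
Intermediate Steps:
$-27 - 39 \sqrt{C - 11} = -27 - 39 \sqrt{-7 - 11} = -27 - 39 \sqrt{-18} = -27 - 39 \cdot 3 i \sqrt{2} = -27 - 117 i \sqrt{2}$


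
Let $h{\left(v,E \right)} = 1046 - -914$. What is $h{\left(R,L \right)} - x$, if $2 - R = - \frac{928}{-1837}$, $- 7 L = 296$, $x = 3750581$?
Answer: $-3748621$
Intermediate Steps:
$L = - \frac{296}{7}$ ($L = \left(- \frac{1}{7}\right) 296 = - \frac{296}{7} \approx -42.286$)
$R = \frac{2746}{1837}$ ($R = 2 - - \frac{928}{-1837} = 2 - \left(-928\right) \left(- \frac{1}{1837}\right) = 2 - \frac{928}{1837} = \frac{2746}{1837} \approx 1.4948$)
$h{\left(v,E \right)} = 1960$ ($h{\left(v,E \right)} = 1046 + 914 = 1960$)
$h{\left(R,L \right)} - x = 1960 - 3750581 = -3748621$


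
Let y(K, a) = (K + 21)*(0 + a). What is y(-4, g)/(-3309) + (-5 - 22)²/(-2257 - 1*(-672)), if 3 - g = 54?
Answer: -346022/1748255 ≈ -0.19792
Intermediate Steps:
g = -51 (g = 3 - 1*54 = 3 - 54 = -51)
y(K, a) = a*(21 + K) (y(K, a) = (21 + K)*a = a*(21 + K))
y(-4, g)/(-3309) + (-5 - 22)²/(-2257 - 1*(-672)) = -51*(21 - 4)/(-3309) + (-5 - 22)²/(-2257 - 1*(-672)) = -51*17*(-1/3309) + (-27)²/(-2257 + 672) = -867*(-1/3309) + 729/(-1585) = 289/1103 + 729*(-1/1585) = 289/1103 - 729/1585 = -346022/1748255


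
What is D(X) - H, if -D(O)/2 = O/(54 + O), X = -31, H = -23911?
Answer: 550015/23 ≈ 23914.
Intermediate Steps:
D(O) = -2*O/(54 + O)
D(X) - H = -2*(-31)/(54 - 31) - 1*(-23911) = -2*(-31)/23 + 23911 = -2*(-31)*1/23 + 23911 = 62/23 + 23911 = 550015/23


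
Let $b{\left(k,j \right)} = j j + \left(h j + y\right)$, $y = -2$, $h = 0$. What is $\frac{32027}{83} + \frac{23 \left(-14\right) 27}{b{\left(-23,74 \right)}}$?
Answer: $\frac{542218}{1411} \approx 384.28$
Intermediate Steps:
$b{\left(k,j \right)} = -2 + j^{2}$ ($b{\left(k,j \right)} = j j - \left(2 + 0 j\right) = j^{2} + \left(0 - 2\right) = j^{2} - 2 = -2 + j^{2}$)
$\frac{32027}{83} + \frac{23 \left(-14\right) 27}{b{\left(-23,74 \right)}} = \frac{32027}{83} + \frac{23 \left(-14\right) 27}{-2 + 74^{2}} = 32027 \cdot \frac{1}{83} + \frac{\left(-322\right) 27}{-2 + 5476} = \frac{32027}{83} - \frac{8694}{5474} = \frac{32027}{83} - \frac{27}{17} = \frac{542218}{1411}$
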